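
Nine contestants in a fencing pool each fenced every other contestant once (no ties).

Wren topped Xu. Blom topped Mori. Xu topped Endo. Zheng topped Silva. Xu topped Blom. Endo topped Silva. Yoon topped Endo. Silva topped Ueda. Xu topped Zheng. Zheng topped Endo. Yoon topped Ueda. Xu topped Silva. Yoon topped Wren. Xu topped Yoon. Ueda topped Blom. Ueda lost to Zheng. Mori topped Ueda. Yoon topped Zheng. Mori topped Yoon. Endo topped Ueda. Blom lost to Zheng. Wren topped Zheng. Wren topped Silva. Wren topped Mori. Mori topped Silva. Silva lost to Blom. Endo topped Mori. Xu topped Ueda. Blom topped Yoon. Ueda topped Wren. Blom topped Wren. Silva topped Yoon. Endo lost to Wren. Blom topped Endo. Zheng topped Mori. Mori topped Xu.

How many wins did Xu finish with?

Xu's results: beat Yoon, Ueda, Zheng, Silva, Blom, Endo; lost to Mori, Wren.
That is 6 wins.

6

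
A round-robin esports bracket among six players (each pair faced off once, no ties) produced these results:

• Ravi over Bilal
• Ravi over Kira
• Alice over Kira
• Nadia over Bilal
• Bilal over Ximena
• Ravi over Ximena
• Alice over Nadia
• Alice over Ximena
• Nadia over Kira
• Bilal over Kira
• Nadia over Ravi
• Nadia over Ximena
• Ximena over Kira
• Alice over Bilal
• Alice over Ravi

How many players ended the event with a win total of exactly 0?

Win totals: Ximena 1, Nadia 4, Ravi 3, Alice 5, Bilal 2, Kira 0.
Exactly 0: Kira — 1 player.

1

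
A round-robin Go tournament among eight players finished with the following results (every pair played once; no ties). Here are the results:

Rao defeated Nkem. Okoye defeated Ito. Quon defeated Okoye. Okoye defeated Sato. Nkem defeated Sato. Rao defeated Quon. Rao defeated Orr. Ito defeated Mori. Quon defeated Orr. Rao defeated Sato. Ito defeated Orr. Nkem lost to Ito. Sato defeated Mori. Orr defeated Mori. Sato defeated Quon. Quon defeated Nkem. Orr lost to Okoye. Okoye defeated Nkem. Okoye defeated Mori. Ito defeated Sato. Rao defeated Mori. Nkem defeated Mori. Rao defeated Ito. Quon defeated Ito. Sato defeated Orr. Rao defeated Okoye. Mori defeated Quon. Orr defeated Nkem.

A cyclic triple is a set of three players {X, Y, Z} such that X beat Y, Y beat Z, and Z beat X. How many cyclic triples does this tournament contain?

8

Win totals: Ito 4, Rao 7, Quon 4, Nkem 2, Okoye 5, Sato 3, Mori 1, Orr 2.
A player with w wins dominates both others in C(w,2) triples; summing gives 6 + 21 + 6 + 1 + 10 + 3 + 0 + 1 = 48 transitive triples.
Total triples C(8,3) = 56, so cyclic triples = 56 − 48 = 8.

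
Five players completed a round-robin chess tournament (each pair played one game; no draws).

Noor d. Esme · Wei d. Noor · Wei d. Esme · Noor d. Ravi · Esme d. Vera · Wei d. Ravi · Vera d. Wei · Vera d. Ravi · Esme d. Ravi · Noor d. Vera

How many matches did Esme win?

Esme's results: beat Ravi, Vera; lost to Wei, Noor.
That is 2 wins.

2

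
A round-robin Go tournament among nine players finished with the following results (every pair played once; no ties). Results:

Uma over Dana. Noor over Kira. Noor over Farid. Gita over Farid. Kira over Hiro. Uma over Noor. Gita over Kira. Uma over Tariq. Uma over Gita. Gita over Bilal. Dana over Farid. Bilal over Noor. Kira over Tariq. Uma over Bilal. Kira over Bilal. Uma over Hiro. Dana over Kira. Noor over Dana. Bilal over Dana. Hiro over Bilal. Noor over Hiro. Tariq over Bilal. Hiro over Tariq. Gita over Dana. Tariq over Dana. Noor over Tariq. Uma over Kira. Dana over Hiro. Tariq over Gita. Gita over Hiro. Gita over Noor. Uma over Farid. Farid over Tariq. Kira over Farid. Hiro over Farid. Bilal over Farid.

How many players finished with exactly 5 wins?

1

Win totals: Gita 6, Kira 4, Hiro 3, Tariq 3, Uma 8, Bilal 3, Dana 3, Noor 5, Farid 1.
Exactly 5: Noor — 1 player.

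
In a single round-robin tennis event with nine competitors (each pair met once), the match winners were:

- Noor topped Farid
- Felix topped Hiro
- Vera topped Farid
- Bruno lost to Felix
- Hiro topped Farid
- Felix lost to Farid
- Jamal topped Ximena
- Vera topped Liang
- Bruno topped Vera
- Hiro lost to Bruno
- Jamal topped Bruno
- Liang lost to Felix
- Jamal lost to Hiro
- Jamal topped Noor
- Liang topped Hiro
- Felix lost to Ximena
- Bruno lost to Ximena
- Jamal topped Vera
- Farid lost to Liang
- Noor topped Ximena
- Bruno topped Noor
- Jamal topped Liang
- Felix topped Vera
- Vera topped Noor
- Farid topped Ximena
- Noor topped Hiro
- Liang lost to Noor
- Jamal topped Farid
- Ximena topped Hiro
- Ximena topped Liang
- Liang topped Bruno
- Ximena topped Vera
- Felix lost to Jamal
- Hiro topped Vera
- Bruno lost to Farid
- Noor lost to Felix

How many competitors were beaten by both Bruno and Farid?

0

Bruno beat: Hiro, Vera, Noor.
Farid beat: Bruno, Ximena, Felix.
No one was beaten by both.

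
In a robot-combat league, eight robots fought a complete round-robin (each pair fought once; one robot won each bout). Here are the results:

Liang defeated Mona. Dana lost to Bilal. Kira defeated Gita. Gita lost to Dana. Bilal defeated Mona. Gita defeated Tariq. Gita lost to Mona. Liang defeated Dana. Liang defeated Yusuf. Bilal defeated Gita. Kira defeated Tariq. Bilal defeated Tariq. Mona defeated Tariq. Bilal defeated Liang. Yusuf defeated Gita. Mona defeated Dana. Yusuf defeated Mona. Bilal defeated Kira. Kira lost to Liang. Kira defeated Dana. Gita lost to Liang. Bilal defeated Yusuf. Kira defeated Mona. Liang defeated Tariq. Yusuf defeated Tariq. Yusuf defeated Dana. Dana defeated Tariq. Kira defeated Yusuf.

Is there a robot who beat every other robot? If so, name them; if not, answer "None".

Bilal

Bilal has 7 wins out of 7 opponents — a perfect record.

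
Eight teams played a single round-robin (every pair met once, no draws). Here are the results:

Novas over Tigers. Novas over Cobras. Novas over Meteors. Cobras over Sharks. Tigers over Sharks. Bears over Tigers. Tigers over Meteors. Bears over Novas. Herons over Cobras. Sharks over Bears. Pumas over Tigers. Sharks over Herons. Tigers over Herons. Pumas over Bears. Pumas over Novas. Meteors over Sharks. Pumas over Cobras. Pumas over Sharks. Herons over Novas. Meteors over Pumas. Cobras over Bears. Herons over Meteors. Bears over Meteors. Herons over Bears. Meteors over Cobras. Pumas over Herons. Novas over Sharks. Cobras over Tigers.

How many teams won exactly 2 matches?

1

Win totals: Bears 3, Novas 4, Cobras 3, Meteors 3, Tigers 3, Pumas 6, Sharks 2, Herons 4.
Exactly 2: Sharks — 1 team.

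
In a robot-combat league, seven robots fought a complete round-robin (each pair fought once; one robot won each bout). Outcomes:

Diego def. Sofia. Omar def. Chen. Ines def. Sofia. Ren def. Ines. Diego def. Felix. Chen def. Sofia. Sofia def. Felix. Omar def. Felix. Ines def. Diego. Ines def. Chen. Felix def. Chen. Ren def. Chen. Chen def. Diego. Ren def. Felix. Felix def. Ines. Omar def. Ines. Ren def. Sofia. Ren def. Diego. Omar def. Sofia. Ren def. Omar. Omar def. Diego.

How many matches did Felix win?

Felix's results: beat Ines, Chen; lost to Sofia, Diego, Omar, Ren.
That is 2 wins.

2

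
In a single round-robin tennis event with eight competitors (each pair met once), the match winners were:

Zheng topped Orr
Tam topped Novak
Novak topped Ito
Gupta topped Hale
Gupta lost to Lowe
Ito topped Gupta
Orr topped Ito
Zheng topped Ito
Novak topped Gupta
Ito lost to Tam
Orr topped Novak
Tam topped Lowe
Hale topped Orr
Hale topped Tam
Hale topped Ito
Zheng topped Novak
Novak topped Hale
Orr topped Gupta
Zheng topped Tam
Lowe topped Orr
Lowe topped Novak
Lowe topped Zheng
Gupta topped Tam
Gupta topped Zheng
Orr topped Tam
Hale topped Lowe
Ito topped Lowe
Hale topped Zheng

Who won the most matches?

Hale

Win totals: Novak 3, Zheng 4, Orr 4, Lowe 4, Gupta 3, Hale 5, Ito 2, Tam 3.
Hale leads with 5 wins (next highest: 4).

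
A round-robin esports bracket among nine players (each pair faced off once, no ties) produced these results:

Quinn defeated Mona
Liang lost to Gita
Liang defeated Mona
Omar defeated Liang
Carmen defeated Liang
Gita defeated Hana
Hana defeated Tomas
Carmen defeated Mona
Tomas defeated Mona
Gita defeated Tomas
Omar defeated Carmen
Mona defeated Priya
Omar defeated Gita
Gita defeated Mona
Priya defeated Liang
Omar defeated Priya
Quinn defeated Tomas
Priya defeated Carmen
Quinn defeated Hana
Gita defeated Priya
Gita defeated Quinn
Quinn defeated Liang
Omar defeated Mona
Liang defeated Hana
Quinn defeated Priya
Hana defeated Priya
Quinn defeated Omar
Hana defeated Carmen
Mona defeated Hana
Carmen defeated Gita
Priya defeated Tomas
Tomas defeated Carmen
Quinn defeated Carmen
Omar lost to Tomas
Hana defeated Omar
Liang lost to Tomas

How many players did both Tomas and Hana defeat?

2

Tomas beat: Mona, Carmen, Liang, Omar.
Hana beat: Carmen, Priya, Omar, Tomas.
Both beat: Carmen, Omar — 2.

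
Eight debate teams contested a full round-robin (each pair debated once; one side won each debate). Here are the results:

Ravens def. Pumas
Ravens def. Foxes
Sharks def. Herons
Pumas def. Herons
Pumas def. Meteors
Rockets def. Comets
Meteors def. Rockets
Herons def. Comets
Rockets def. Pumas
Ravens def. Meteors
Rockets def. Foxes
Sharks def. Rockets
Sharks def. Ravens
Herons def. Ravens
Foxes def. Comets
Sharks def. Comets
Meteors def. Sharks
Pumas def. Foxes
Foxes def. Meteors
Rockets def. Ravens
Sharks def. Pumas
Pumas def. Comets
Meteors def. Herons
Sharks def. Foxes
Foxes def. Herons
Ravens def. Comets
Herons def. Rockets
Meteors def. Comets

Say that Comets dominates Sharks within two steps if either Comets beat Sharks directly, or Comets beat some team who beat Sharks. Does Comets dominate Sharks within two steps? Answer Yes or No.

Comets did not beat Sharks directly.
Comets beat no one, so there is no intermediate team.

No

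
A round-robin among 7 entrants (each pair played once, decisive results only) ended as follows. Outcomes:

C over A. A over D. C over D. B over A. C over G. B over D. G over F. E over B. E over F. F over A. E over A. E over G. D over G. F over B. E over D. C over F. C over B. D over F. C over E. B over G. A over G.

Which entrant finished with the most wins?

C

Win totals: A 2, B 3, C 6, D 2, E 5, F 2, G 1.
C leads with 6 wins (next highest: 5).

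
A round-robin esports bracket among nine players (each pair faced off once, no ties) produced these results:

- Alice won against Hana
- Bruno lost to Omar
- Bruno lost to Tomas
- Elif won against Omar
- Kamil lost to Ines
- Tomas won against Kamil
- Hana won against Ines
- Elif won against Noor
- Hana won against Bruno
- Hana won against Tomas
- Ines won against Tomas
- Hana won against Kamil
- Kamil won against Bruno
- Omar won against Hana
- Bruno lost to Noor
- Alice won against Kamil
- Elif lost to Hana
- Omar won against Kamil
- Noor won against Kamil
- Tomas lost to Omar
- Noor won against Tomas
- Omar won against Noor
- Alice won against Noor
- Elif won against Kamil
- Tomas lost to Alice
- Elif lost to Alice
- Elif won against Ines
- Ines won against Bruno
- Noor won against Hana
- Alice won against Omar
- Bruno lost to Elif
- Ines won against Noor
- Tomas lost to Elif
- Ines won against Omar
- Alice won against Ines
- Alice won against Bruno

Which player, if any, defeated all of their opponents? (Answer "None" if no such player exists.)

Alice

Alice has 8 wins out of 8 opponents — a perfect record.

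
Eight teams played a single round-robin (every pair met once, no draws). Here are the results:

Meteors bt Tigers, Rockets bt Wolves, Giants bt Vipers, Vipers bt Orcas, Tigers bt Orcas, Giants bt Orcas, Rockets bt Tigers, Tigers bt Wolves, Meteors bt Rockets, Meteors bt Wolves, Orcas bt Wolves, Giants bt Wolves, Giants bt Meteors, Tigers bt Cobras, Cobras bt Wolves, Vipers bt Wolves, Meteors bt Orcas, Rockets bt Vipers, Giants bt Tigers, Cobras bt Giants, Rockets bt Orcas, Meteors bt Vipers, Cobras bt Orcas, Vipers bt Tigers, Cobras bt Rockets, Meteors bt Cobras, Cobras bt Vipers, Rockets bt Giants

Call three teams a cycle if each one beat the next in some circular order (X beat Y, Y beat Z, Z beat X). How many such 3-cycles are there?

Win totals: Tigers 3, Wolves 0, Meteors 6, Rockets 5, Vipers 3, Giants 5, Cobras 5, Orcas 1.
A team with w wins dominates both others in C(w,2) triples; summing gives 3 + 0 + 15 + 10 + 3 + 10 + 10 + 0 = 51 transitive triples.
Total triples C(8,3) = 56, so cyclic triples = 56 − 51 = 5.

5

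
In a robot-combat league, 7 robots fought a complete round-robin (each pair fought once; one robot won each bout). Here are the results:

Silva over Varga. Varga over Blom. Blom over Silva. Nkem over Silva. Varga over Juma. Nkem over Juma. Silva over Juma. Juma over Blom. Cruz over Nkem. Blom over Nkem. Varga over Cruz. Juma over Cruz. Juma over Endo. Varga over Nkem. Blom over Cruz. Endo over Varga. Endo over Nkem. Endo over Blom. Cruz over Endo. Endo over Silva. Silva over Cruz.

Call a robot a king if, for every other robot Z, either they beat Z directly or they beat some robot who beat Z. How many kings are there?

Silva reaches everyone (king).
Juma reaches everyone (king).
Blom reaches everyone (king).
Endo reaches everyone (king).
Cruz reaches everyone (king).
Varga reaches everyone (king).
Nkem reaches everyone (king).
Kings: Silva, Juma, Blom, Endo, Cruz, Varga, Nkem — 7.

7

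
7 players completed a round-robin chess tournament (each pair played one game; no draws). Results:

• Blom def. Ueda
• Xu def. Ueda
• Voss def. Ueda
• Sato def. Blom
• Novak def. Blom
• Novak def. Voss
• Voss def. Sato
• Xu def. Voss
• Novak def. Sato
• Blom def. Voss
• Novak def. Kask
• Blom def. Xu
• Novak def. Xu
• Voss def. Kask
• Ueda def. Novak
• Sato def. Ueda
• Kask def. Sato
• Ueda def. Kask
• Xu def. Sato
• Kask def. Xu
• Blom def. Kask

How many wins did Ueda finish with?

2

Ueda's results: beat Kask, Novak; lost to Sato, Xu, Voss, Blom.
That is 2 wins.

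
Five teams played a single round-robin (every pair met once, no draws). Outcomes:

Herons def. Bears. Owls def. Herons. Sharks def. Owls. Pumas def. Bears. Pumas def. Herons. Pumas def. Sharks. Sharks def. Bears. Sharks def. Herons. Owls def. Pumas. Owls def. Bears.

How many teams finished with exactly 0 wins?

1

Win totals: Pumas 3, Herons 1, Sharks 3, Owls 3, Bears 0.
Exactly 0: Bears — 1 team.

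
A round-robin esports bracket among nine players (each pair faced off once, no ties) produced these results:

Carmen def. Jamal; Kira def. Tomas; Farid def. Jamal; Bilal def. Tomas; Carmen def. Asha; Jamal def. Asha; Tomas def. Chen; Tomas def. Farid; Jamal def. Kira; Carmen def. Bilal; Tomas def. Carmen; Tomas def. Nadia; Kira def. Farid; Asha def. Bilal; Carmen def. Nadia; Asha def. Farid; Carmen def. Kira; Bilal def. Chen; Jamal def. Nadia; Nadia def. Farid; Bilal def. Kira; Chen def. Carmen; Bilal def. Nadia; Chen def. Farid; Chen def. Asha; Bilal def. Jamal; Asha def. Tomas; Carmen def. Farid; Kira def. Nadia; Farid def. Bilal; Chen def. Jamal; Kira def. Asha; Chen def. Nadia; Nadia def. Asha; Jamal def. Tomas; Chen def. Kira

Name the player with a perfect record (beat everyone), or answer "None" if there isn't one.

None

Highest win total is Chen with 6 (out of 8 possible).
Chen lost to Bilal, Tomas, so no player went undefeated.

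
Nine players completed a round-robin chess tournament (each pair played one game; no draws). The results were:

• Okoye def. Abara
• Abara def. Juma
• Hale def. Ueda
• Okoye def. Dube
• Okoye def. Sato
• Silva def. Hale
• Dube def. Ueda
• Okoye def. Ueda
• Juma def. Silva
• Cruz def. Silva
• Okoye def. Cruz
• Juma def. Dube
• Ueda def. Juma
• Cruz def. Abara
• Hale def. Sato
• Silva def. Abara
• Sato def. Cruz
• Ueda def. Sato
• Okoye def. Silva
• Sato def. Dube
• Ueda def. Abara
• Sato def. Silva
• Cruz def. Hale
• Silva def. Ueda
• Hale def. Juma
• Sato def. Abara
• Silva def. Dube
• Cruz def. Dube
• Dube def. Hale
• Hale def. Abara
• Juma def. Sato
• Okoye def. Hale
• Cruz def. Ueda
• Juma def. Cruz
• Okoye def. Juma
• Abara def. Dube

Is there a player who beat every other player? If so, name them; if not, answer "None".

Okoye

Okoye has 8 wins out of 8 opponents — a perfect record.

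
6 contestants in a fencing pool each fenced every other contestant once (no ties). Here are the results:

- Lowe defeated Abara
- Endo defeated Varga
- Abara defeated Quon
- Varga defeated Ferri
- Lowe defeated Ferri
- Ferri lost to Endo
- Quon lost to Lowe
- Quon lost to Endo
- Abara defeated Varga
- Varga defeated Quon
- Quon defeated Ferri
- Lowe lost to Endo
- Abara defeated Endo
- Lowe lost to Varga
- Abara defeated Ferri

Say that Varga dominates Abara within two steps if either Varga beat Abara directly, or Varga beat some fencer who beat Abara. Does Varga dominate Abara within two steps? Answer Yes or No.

Yes

Varga did not beat Abara directly.
Varga beat Quon, Lowe, Ferri. Of those, Lowe beat Abara.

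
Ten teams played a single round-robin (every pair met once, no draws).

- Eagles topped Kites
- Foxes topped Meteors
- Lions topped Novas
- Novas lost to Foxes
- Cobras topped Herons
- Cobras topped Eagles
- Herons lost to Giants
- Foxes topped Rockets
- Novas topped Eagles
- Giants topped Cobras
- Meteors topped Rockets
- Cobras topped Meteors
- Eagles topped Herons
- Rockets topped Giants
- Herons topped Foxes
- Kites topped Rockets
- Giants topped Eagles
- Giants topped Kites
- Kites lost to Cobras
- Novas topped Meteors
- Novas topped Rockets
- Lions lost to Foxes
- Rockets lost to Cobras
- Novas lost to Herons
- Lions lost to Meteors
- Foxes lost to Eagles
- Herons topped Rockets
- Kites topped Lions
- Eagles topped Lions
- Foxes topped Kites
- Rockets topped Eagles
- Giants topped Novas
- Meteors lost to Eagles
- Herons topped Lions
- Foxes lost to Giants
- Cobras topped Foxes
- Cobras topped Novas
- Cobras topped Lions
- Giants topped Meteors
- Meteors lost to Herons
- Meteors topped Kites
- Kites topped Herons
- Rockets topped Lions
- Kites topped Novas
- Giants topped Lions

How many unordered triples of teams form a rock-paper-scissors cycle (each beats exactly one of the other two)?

19

Win totals: Eagles 5, Meteors 3, Rockets 3, Kites 4, Herons 5, Cobras 8, Foxes 5, Lions 1, Novas 3, Giants 8.
A team with w wins dominates both others in C(w,2) triples; summing gives 10 + 3 + 3 + 6 + 10 + 28 + 10 + 0 + 3 + 28 = 101 transitive triples.
Total triples C(10,3) = 120, so cyclic triples = 120 − 101 = 19.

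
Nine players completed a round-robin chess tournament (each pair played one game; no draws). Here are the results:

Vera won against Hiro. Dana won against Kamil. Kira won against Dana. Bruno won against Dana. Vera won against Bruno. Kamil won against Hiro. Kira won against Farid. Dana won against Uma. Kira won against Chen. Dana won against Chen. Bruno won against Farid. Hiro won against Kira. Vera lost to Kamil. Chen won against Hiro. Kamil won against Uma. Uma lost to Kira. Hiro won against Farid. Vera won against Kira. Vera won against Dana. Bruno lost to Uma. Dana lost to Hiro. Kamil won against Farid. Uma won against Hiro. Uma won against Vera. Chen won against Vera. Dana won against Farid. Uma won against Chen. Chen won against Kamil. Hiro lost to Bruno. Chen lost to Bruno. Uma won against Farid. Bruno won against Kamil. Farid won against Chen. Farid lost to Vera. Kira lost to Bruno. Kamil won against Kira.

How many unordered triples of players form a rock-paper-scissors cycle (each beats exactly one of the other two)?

Win totals: Kamil 5, Dana 4, Vera 5, Kira 4, Uma 5, Farid 1, Chen 3, Hiro 3, Bruno 6.
A player with w wins dominates both others in C(w,2) triples; summing gives 10 + 6 + 10 + 6 + 10 + 0 + 3 + 3 + 15 = 63 transitive triples.
Total triples C(9,3) = 84, so cyclic triples = 84 − 63 = 21.

21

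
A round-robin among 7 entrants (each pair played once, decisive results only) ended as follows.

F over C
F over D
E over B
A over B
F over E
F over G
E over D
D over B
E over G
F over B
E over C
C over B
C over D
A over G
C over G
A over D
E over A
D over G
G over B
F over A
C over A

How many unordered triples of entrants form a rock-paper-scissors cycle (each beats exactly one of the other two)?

0

Win totals: A 3, B 0, C 4, D 2, E 5, F 6, G 1.
An entrant with w wins dominates both others in C(w,2) triples; summing gives 3 + 0 + 6 + 1 + 10 + 15 + 0 = 35 transitive triples.
Total triples C(7,3) = 35, so cyclic triples = 35 − 35 = 0.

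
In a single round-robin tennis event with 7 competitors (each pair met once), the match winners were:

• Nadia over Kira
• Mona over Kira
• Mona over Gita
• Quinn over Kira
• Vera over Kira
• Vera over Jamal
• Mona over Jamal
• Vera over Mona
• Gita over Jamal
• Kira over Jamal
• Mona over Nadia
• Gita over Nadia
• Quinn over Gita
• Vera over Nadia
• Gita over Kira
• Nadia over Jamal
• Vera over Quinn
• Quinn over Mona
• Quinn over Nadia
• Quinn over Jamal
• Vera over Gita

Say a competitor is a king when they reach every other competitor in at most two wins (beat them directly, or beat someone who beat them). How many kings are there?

Gita cannot reach Mona, Quinn, Vera in two steps.
Nadia cannot reach Gita, Mona, Quinn, Vera in two steps.
Kira cannot reach Gita, Nadia, Mona, Quinn, Vera in two steps.
Mona cannot reach Quinn, Vera in two steps.
Quinn cannot reach Vera in two steps.
Vera reaches everyone (king).
Jamal cannot reach Gita, Nadia, Kira, Mona, Quinn, Vera in two steps.
Kings: Vera — 1.

1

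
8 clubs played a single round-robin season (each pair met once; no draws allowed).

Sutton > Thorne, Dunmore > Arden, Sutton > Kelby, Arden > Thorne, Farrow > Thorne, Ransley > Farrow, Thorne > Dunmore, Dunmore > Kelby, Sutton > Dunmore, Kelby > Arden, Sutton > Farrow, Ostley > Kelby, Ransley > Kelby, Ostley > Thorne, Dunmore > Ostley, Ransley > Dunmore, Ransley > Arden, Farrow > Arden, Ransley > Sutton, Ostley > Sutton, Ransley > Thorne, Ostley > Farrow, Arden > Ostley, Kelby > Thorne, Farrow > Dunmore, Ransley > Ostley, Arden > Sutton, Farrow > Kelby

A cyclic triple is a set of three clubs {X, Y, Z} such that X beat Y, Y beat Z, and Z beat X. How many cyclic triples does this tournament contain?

10

Win totals: Kelby 2, Arden 3, Ostley 4, Thorne 1, Sutton 4, Farrow 4, Ransley 7, Dunmore 3.
A club with w wins dominates both others in C(w,2) triples; summing gives 1 + 3 + 6 + 0 + 6 + 6 + 21 + 3 = 46 transitive triples.
Total triples C(8,3) = 56, so cyclic triples = 56 − 46 = 10.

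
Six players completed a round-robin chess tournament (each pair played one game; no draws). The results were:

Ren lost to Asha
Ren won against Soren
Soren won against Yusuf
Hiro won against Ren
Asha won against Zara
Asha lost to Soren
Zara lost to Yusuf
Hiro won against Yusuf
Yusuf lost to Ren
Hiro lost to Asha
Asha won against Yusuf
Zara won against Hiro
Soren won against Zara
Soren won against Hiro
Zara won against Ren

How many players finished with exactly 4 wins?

2

Win totals: Asha 4, Hiro 2, Zara 2, Soren 4, Yusuf 1, Ren 2.
Exactly 4: Asha, Soren — 2 players.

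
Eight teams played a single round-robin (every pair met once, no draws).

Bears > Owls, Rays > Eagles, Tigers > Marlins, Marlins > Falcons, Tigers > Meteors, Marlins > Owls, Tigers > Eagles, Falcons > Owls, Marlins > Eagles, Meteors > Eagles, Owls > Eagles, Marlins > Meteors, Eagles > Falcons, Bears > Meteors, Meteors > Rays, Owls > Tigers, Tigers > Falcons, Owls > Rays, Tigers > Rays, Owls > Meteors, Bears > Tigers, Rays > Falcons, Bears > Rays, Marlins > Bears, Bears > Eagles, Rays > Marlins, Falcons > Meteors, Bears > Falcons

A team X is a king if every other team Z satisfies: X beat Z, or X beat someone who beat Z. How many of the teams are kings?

3

Tigers reaches everyone (king).
Bears reaches everyone (king).
Marlins reaches everyone (king).
Owls cannot reach Bears in two steps.
Meteors cannot reach Tigers, Bears, Owls in two steps.
Falcons cannot reach Bears, Marlins in two steps.
Eagles cannot reach Tigers, Bears, Marlins, Rays in two steps.
Rays cannot reach Tigers in two steps.
Kings: Tigers, Bears, Marlins — 3.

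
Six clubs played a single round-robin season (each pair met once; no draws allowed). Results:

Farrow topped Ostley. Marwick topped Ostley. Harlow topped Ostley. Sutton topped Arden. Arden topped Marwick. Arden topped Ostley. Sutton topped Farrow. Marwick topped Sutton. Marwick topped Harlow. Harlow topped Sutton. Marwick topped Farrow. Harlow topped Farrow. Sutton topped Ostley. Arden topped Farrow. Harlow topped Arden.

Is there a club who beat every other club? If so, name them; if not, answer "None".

None

Highest win total is Marwick with 4 (out of 5 possible).
Marwick lost to Arden, so no club went undefeated.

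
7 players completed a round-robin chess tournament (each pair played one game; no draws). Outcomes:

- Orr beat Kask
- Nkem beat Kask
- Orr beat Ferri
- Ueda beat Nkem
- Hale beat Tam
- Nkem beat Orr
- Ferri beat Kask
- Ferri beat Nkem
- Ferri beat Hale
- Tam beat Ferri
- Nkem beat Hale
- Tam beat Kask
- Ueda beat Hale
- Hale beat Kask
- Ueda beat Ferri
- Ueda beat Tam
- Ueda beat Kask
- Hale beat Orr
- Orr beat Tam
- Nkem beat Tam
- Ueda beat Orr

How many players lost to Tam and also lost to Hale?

1

Tam beat: Ferri, Kask.
Hale beat: Orr, Kask, Tam.
Both beat: Kask — 1.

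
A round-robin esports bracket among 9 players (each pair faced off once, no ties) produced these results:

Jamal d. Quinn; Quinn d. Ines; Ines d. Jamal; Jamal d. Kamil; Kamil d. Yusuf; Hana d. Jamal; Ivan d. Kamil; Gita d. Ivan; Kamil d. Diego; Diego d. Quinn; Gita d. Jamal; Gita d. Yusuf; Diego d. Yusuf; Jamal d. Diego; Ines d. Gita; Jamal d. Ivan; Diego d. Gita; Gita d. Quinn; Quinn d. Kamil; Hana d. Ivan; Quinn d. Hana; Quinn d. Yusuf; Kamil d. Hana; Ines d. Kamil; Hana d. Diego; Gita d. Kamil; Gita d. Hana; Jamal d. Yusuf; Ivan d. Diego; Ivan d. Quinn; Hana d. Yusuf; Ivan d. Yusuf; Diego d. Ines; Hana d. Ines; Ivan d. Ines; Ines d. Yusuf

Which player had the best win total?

Win totals: Kamil 3, Quinn 4, Gita 6, Diego 4, Hana 5, Yusuf 0, Jamal 5, Ivan 5, Ines 4.
Gita leads with 6 wins (next highest: 5).

Gita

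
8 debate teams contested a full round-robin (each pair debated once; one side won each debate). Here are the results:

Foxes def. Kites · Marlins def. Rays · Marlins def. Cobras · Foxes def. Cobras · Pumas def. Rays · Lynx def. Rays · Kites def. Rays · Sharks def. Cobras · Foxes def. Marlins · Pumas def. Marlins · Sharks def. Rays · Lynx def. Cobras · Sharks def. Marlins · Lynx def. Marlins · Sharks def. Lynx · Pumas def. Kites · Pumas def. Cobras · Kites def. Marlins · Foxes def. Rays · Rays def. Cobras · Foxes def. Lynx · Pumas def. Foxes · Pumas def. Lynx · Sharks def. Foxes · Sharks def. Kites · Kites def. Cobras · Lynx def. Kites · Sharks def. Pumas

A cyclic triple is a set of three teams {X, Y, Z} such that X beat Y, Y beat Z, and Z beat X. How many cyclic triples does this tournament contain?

Win totals: Sharks 7, Rays 1, Marlins 2, Pumas 6, Lynx 4, Kites 3, Foxes 5, Cobras 0.
A team with w wins dominates both others in C(w,2) triples; summing gives 21 + 0 + 1 + 15 + 6 + 3 + 10 + 0 = 56 transitive triples.
Total triples C(8,3) = 56, so cyclic triples = 56 − 56 = 0.

0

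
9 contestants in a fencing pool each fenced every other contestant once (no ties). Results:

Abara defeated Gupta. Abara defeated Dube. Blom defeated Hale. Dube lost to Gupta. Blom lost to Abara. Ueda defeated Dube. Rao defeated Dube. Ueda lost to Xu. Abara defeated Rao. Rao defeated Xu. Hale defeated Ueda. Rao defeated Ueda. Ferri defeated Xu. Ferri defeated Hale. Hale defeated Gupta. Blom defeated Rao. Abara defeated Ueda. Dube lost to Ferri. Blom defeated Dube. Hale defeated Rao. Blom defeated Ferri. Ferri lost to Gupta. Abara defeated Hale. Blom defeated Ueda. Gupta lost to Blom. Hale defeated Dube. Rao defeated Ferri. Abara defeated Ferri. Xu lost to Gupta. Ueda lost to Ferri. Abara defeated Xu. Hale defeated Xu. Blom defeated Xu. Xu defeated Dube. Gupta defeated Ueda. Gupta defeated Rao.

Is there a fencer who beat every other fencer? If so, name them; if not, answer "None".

Abara has 8 wins out of 8 opponents — a perfect record.

Abara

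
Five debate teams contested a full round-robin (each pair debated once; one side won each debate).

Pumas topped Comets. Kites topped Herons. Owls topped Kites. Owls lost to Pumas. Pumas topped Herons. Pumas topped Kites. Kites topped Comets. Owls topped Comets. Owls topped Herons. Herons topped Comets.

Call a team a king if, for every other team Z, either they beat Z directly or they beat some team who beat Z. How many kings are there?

Kites cannot reach Owls, Pumas in two steps.
Herons cannot reach Kites, Owls, Pumas in two steps.
Owls cannot reach Pumas in two steps.
Comets cannot reach Kites, Herons, Owls, Pumas in two steps.
Pumas reaches everyone (king).
Kings: Pumas — 1.

1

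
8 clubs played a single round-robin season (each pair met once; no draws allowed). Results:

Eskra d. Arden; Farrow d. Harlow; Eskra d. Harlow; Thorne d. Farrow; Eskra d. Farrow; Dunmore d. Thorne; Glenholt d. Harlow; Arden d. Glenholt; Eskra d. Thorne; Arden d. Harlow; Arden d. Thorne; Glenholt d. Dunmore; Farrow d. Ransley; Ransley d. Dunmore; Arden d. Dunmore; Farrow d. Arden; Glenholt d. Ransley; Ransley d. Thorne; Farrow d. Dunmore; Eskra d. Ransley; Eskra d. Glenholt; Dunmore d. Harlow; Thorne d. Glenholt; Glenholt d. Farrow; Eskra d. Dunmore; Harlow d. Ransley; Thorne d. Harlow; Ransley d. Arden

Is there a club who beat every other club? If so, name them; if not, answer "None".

Eskra

Eskra has 7 wins out of 7 opponents — a perfect record.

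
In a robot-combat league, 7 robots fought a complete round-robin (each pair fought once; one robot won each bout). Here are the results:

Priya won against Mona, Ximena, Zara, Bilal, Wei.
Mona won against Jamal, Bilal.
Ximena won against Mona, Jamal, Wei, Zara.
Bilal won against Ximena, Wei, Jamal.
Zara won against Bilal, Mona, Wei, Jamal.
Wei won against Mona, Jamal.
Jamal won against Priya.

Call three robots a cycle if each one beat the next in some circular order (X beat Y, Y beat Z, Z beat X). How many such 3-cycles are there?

8

Win totals: Ximena 4, Wei 2, Jamal 1, Priya 5, Bilal 3, Mona 2, Zara 4.
A robot with w wins dominates both others in C(w,2) triples; summing gives 6 + 1 + 0 + 10 + 3 + 1 + 6 = 27 transitive triples.
Total triples C(7,3) = 35, so cyclic triples = 35 − 27 = 8.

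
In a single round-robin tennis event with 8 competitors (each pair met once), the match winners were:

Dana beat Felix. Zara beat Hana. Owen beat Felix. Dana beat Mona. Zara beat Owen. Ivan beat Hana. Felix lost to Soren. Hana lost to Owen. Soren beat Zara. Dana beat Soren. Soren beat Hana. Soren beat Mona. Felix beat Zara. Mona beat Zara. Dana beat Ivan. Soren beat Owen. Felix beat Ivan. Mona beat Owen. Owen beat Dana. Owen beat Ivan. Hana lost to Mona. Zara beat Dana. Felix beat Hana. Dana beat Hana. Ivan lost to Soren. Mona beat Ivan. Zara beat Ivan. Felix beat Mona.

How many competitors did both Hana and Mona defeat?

0

Hana beat: no one.
Mona beat: Zara, Hana, Ivan, Owen.
No one was beaten by both.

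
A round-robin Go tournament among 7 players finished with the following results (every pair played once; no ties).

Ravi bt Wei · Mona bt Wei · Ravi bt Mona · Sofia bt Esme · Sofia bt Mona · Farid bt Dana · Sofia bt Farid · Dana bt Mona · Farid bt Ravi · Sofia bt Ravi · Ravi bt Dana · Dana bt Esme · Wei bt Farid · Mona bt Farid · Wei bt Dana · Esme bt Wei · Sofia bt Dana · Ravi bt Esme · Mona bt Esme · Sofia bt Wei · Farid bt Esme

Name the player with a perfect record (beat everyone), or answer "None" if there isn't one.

Sofia has 6 wins out of 6 opponents — a perfect record.

Sofia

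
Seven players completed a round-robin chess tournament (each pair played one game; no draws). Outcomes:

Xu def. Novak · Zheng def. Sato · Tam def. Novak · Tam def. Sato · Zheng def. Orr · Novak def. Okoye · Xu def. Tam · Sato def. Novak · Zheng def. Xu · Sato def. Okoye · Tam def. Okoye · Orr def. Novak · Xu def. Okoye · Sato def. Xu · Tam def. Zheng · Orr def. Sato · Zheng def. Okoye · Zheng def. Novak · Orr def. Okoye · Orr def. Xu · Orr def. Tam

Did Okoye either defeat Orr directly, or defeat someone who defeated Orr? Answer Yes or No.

No

Okoye did not beat Orr directly.
Okoye beat no one, so there is no intermediate player.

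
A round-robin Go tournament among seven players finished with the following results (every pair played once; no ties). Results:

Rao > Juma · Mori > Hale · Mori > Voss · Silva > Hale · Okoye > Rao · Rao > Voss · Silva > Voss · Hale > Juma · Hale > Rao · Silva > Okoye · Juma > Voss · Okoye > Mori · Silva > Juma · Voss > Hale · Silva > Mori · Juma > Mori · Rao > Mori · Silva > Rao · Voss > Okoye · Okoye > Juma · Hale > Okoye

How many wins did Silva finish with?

6

Silva's results: beat Hale, Voss, Okoye, Rao, Juma, Mori; lost to no one.
That is 6 wins.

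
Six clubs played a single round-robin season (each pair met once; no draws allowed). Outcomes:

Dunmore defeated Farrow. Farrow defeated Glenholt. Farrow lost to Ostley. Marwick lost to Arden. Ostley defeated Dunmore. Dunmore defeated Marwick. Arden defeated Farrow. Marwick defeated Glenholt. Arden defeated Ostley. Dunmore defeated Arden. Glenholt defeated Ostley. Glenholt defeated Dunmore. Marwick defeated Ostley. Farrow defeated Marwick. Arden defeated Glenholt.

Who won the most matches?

Win totals: Glenholt 2, Farrow 2, Arden 4, Dunmore 3, Marwick 2, Ostley 2.
Arden leads with 4 wins (next highest: 3).

Arden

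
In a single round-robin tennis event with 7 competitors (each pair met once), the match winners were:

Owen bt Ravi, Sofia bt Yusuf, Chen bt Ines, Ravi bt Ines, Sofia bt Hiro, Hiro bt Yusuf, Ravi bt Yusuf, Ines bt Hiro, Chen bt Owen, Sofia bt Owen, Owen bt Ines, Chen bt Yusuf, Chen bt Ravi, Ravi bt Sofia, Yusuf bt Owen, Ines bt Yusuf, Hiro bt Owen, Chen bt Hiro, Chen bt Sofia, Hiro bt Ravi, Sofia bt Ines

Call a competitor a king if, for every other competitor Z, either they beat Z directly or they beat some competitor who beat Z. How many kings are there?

Hiro cannot reach Chen in two steps.
Owen cannot reach Chen in two steps.
Yusuf cannot reach Hiro, Sofia, Chen in two steps.
Sofia cannot reach Chen in two steps.
Chen reaches everyone (king).
Ravi cannot reach Chen in two steps.
Ines cannot reach Sofia, Chen in two steps.
Kings: Chen — 1.

1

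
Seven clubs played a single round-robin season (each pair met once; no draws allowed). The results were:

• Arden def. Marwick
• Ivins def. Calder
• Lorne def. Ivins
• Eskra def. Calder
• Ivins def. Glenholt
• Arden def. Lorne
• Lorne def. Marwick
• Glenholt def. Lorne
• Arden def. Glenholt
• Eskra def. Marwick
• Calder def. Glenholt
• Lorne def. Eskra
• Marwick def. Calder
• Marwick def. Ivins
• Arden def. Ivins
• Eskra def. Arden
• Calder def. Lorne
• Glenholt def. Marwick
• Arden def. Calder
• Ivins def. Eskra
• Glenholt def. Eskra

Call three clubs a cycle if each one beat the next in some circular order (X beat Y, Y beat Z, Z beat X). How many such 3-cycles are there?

11

Win totals: Ivins 3, Lorne 3, Calder 2, Glenholt 3, Eskra 3, Arden 5, Marwick 2.
A club with w wins dominates both others in C(w,2) triples; summing gives 3 + 3 + 1 + 3 + 3 + 10 + 1 = 24 transitive triples.
Total triples C(7,3) = 35, so cyclic triples = 35 − 24 = 11.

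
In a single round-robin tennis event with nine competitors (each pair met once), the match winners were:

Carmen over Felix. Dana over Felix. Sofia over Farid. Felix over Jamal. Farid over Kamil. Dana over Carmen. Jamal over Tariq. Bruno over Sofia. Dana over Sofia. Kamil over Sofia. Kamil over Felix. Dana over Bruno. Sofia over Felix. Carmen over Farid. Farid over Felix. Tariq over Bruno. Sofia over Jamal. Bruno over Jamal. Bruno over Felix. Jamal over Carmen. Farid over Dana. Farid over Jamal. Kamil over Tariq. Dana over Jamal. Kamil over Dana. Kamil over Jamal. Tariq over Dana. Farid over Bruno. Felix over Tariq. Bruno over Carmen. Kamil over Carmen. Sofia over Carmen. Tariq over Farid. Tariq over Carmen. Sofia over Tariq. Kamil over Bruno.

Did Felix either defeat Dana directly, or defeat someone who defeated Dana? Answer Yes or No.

Felix did not beat Dana directly.
Felix beat Tariq, Jamal. Of those, Tariq beat Dana.

Yes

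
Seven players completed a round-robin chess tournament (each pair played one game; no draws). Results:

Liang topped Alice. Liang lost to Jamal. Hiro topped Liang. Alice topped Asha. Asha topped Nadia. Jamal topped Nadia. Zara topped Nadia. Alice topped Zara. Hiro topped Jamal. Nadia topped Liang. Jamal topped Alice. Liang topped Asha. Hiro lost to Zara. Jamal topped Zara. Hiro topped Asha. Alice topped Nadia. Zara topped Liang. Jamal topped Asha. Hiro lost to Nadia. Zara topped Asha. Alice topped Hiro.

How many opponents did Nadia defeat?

2

Nadia's results: beat Hiro, Liang; lost to Jamal, Alice, Zara, Asha.
That is 2 wins.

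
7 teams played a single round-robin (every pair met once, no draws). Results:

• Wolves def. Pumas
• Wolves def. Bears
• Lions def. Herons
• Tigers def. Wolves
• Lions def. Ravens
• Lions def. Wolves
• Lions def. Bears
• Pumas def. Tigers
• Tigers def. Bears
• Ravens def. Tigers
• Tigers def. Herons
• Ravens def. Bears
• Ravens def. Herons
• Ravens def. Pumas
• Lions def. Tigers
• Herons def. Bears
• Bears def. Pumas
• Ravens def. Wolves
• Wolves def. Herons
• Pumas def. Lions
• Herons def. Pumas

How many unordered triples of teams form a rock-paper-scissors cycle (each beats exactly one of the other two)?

Win totals: Wolves 3, Lions 5, Ravens 5, Herons 2, Bears 1, Pumas 2, Tigers 3.
A team with w wins dominates both others in C(w,2) triples; summing gives 3 + 10 + 10 + 1 + 0 + 1 + 3 = 28 transitive triples.
Total triples C(7,3) = 35, so cyclic triples = 35 − 28 = 7.

7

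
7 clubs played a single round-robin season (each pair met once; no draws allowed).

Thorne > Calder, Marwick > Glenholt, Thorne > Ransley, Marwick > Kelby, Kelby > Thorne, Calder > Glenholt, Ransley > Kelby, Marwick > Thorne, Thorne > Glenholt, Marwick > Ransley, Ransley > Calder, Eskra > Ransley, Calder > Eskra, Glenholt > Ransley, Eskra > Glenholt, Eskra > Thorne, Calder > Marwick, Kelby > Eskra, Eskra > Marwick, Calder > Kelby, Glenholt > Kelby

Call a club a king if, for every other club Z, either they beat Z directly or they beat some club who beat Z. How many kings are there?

6

Kelby reaches everyone (king).
Ransley reaches everyone (king).
Marwick reaches everyone (king).
Glenholt cannot reach Marwick in two steps.
Calder reaches everyone (king).
Thorne reaches everyone (king).
Eskra reaches everyone (king).
Kings: Kelby, Ransley, Marwick, Calder, Thorne, Eskra — 6.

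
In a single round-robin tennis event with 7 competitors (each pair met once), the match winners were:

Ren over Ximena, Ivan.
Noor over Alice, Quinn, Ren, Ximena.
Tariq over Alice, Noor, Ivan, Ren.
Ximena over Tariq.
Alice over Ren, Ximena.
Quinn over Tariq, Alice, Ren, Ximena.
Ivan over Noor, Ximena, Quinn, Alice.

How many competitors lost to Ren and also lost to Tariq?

Ren beat: Ximena, Ivan.
Tariq beat: Noor, Alice, Ren, Ivan.
Both beat: Ivan — 1.

1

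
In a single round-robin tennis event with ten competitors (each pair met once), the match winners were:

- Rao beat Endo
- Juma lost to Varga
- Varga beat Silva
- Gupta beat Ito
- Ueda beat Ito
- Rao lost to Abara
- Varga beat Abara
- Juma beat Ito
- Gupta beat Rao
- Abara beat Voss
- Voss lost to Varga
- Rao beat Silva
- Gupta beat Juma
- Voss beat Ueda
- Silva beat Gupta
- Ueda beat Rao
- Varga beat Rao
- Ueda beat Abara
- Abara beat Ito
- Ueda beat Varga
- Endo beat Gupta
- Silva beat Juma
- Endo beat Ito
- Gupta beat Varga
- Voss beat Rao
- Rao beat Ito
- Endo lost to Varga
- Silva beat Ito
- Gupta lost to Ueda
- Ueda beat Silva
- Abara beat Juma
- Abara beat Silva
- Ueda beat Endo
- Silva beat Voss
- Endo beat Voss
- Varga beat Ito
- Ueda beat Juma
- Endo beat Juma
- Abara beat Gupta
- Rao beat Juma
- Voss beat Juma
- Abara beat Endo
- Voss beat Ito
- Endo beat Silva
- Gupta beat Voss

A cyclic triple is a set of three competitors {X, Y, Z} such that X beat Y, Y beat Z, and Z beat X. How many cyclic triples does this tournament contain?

12

Win totals: Voss 4, Endo 5, Rao 4, Ito 0, Varga 7, Juma 1, Gupta 5, Ueda 8, Abara 7, Silva 4.
A competitor with w wins dominates both others in C(w,2) triples; summing gives 6 + 10 + 6 + 0 + 21 + 0 + 10 + 28 + 21 + 6 = 108 transitive triples.
Total triples C(10,3) = 120, so cyclic triples = 120 − 108 = 12.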